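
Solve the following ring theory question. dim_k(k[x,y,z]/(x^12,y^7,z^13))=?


Basis: x^iy^jz^k, i<12,j<7,k<13
12*7*13=1092


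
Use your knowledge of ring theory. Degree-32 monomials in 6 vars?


C(d+n-1,n-1)=C(37,5)=435897


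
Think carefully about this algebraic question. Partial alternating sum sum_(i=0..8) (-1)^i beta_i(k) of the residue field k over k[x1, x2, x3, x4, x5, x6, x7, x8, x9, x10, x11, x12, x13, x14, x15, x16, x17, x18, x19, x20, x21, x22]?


Koszul resolution: beta_i(k)=C(n,i), n=22
sum_(i=0..p) (-1)^i C(n,i) = (-1)^p C(n-1,p)
(-1)^8*C(21,8) = (-1)^8*203490 = 203490


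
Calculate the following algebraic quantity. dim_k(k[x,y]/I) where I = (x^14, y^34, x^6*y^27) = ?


k[x,y]/I, I = (x^14, y^34, x^6*y^27)
Rect: 14x34=476. Corner: (14-6)x(34-27)=56.
dim = 476-56 = 420


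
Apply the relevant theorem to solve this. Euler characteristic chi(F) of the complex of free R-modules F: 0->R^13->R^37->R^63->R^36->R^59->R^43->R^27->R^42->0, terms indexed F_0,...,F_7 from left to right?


chi = sum (-1)^i * rank:
(-1)^0*13=13
(-1)^1*37=-37
(-1)^2*63=63
(-1)^3*36=-36
(-1)^4*59=59
(-1)^5*43=-43
(-1)^6*27=27
(-1)^7*42=-42
chi=4


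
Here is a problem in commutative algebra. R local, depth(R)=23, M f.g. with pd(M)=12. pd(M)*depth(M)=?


pd+depth=23
depth=23-12=11
pd*depth=12*11=132


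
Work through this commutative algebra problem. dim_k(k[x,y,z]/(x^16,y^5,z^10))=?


Basis: x^iy^jz^k, i<16,j<5,k<10
16*5*10=800


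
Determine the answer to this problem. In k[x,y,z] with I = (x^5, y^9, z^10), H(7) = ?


Need i<5, j<9, k<10 with i+j+k=7.
For each i, j ranges over max(0,7-i-9)..min(8,7-i):
  i=0: j in [0,7] -> 8
  i=1: j in [0,6] -> 7
  i=2: j in [0,5] -> 6
  i=3: j in [0,4] -> 5
  i=4: j in [0,3] -> 4
H(7) = 8+7+6+5+4 = 30


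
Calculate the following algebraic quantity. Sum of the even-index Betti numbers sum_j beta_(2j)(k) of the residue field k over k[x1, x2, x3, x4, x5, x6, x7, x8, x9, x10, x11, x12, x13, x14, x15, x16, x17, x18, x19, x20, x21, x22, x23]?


Koszul resolution: beta_i(k)=C(n,i), n=23
sum_even C(23,i) = 2^(n-1) = 2^22 = 4194304


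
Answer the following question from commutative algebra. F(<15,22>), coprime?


gcd(15,22)=1 => F=ab-a-b=15*22-15-22=330-37=293


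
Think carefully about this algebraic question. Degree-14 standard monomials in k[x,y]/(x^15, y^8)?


k[x,y], I = (x^15, y^8), d = 14
Need i < 15 and d-i < 8.
Range: 7 <= i <= 14.
H(14) = 8


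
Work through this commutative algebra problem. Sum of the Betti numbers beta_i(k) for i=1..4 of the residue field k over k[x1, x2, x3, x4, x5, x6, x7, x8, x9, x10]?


Koszul resolution: beta_i(k)=C(n,i), n=10
C(10,1)=10, C(10,2)=45, C(10,3)=120, C(10,4)=210
Sum=385


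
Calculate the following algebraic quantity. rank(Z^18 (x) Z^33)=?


rank(M(x)N) = rank(M)*rank(N)
18*33 = 594


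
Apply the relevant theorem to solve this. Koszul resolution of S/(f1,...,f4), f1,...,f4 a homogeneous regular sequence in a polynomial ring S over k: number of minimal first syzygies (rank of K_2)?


Regular sequence => Koszul complex is the minimal free resolution.
Syz_1 minimally generated by Koszul relations f_i*e_j - f_j*e_i (i<j): mu(Syz_1) = beta_2 = C(m,2) = m(m-1)/2
m=4
4*3/2 = 6


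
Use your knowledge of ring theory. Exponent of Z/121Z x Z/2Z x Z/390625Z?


Exponent = lcm of the cyclic orders; pairwise coprime => product.
11^2*2^1*5^8=121*2*390625=94531250


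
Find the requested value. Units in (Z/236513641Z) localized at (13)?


Local ring = Z/4826809Z.
phi(4826809) = 13^5*(13-1) = 4455516


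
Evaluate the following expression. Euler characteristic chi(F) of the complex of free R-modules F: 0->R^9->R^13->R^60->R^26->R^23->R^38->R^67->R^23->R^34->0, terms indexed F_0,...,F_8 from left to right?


chi = sum (-1)^i * rank:
(-1)^0*9=9
(-1)^1*13=-13
(-1)^2*60=60
(-1)^3*26=-26
(-1)^4*23=23
(-1)^5*38=-38
(-1)^6*67=67
(-1)^7*23=-23
(-1)^8*34=34
chi=93


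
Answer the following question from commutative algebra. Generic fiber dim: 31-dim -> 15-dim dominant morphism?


dim(fiber)=dim(X)-dim(Y)=31-15=16


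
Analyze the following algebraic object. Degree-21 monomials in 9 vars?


C(d+n-1,n-1)=C(29,8)=4292145


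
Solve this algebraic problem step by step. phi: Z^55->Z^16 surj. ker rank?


rank(ker) = 55-16 = 39


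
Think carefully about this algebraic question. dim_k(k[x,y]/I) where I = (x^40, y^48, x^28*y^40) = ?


k[x,y]/I, I = (x^40, y^48, x^28*y^40)
Rect: 40x48=1920. Corner: (40-28)x(48-40)=96.
dim = 1920-96 = 1824


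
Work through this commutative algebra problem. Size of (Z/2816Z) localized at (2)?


2-primary part: 2816=2^8*11
Size=2^8=256


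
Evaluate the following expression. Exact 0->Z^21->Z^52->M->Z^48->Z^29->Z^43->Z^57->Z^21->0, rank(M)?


Alt sum=0:
(-1)^0*21 + (-1)^1*52 + (-1)^2*? + (-1)^3*48 + (-1)^4*29 + (-1)^5*43 + (-1)^6*57 + (-1)^7*21=0
rank(M)=57


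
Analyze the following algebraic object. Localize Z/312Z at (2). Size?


2-primary part: 312=2^3*39
Size=2^3=8


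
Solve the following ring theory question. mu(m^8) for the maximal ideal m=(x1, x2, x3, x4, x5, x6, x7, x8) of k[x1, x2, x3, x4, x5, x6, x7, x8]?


Graded Nakayama: mu(m^d) = dim_k (m^d/m^(d+1)) = #degree-8 monomials in 8 vars
C(n+d-1,d)=C(15,8)=6435


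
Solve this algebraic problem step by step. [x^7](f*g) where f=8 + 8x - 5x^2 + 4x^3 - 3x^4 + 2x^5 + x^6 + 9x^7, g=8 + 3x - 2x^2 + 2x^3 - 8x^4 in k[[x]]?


[x^7] = sum a_i*b_j, i+j=7
  4*-8=-32
  -3*2=-6
  2*-2=-4
  1*3=3
  9*8=72
Sum=33


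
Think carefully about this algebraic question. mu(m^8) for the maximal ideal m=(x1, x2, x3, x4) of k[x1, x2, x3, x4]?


Graded Nakayama: mu(m^d) = dim_k (m^d/m^(d+1)) = #degree-8 monomials in 4 vars
C(n+d-1,d)=C(11,8)=165


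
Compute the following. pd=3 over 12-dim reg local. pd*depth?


pd+depth=12
depth=12-3=9
pd*depth=3*9=27


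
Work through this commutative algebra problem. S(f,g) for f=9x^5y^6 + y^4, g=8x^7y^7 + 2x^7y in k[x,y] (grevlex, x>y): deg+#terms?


LT(f)=9x^5y^6, LT(g)=8x^7y^7
lcm(LM)=x^7y^7
S(f,g) (scaled by 72 to clear denominators) = 8x^2y*f - 9*g = -18x^7y + 8x^2y^5
2 terms, deg 8.
8+2=10


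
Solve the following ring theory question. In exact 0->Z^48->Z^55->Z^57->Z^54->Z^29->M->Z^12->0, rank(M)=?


Alt sum=0:
(-1)^0*48 + (-1)^1*55 + (-1)^2*57 + (-1)^3*54 + (-1)^4*29 + (-1)^5*? + (-1)^6*12=0
rank(M)=37


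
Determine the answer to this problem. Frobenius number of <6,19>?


gcd(6,19)=1 => F=ab-a-b=6*19-6-19=114-25=89


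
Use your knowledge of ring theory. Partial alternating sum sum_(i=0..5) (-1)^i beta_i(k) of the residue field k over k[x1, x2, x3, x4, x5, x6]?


Koszul resolution: beta_i(k)=C(n,i), n=6
sum_(i=0..p) (-1)^i C(n,i) = (-1)^p C(n-1,p)
(-1)^5*C(5,5) = (-1)^5*1 = -1


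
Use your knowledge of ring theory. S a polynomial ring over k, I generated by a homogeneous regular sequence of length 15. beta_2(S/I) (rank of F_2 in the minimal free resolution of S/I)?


Regular sequence => Koszul complex is the minimal free resolution.
Syz_1 minimally generated by Koszul relations f_i*e_j - f_j*e_i (i<j): mu(Syz_1) = beta_2 = C(m,2) = m(m-1)/2
m=15
15*14/2 = 105


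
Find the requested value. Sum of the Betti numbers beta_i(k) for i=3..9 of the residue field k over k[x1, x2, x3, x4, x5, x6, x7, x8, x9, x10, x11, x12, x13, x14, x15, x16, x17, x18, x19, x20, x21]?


Koszul resolution: beta_i(k)=C(n,i), n=21
C(21,3)=1330, C(21,4)=5985, C(21,5)=20349, C(21,6)=54264, C(21,7)=116280, C(21,8)=203490, C(21,9)=293930
Sum=695628


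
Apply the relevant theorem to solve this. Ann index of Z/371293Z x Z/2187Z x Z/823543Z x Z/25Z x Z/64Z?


Exponent = lcm of the cyclic orders; pairwise coprime => product.
13^5*3^7*7^7*5^2*2^6=371293*2187*823543*25*64=1069970508245620800


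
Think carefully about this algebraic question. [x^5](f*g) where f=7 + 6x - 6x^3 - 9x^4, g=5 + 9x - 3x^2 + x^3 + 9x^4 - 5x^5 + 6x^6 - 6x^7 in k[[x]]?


[x^5] = sum a_i*b_j, i+j=5
  7*-5=-35
  6*9=54
  -6*-3=18
  -9*9=-81
Sum=-44


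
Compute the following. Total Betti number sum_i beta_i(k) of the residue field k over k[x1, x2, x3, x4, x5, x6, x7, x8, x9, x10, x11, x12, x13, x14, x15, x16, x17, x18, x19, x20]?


Koszul resolution: beta_i(k)=C(n,i), n=20
sum_i C(20,i) = 2^20 = 1048576


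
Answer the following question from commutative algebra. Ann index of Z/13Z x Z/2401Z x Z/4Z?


Exponent = lcm of the cyclic orders; pairwise coprime => product.
13^1*7^4*2^2=13*2401*4=124852


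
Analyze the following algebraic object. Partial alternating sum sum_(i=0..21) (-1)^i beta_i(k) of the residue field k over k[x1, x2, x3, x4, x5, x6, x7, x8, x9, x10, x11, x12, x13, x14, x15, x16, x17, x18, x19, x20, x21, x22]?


Koszul resolution: beta_i(k)=C(n,i), n=22
sum_(i=0..p) (-1)^i C(n,i) = (-1)^p C(n-1,p)
(-1)^21*C(21,21) = (-1)^21*1 = -1


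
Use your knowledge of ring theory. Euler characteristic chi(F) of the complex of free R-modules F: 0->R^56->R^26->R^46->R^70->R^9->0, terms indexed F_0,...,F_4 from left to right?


chi = sum (-1)^i * rank:
(-1)^0*56=56
(-1)^1*26=-26
(-1)^2*46=46
(-1)^3*70=-70
(-1)^4*9=9
chi=15


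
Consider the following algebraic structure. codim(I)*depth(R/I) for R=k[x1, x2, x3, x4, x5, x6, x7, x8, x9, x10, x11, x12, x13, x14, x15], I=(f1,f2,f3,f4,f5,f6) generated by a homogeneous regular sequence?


codim=6, depth=dim(R/I)=15-6=9
Product=6*9=54


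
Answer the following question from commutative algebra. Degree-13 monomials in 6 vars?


C(d+n-1,n-1)=C(18,5)=8568


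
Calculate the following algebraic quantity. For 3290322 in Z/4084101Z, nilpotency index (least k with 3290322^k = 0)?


3290322^k mod 4084101:
k=1: 3290322
k=2: 2250864
k=3: 3509919
k=4: 194481
k=5: 0
First zero at k = 5


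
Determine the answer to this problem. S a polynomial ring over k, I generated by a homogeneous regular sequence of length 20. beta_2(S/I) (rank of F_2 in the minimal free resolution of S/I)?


Regular sequence => Koszul complex is the minimal free resolution.
Syz_1 minimally generated by Koszul relations f_i*e_j - f_j*e_i (i<j): mu(Syz_1) = beta_2 = C(m,2) = m(m-1)/2
m=20
20*19/2 = 190


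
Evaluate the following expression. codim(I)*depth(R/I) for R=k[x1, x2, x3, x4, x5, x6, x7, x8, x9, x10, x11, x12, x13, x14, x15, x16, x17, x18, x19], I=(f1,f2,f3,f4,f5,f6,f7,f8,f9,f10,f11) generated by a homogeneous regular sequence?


codim=11, depth=dim(R/I)=19-11=8
Product=11*8=88


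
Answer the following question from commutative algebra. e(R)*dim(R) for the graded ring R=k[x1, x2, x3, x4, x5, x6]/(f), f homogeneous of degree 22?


e(R)=deg(f)=22, dim(R)=6-1=5
e*dim=22*5=110


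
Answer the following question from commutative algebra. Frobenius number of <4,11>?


gcd(4,11)=1 => F=ab-a-b=4*11-4-11=44-15=29


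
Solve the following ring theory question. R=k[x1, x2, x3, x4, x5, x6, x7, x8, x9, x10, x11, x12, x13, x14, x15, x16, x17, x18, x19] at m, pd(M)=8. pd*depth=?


pd+depth=19
depth=19-8=11
pd*depth=8*11=88


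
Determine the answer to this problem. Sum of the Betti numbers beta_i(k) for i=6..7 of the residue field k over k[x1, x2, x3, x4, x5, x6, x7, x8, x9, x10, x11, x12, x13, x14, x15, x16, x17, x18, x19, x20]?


Koszul resolution: beta_i(k)=C(n,i), n=20
C(20,6)=38760, C(20,7)=77520
Sum=116280


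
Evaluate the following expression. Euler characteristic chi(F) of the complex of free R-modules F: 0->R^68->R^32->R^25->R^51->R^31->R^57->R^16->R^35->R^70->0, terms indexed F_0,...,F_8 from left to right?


chi = sum (-1)^i * rank:
(-1)^0*68=68
(-1)^1*32=-32
(-1)^2*25=25
(-1)^3*51=-51
(-1)^4*31=31
(-1)^5*57=-57
(-1)^6*16=16
(-1)^7*35=-35
(-1)^8*70=70
chi=35


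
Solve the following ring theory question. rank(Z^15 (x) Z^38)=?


rank(M(x)N) = rank(M)*rank(N)
15*38 = 570


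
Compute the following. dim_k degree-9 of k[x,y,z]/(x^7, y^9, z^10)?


Need i<7, j<9, k<10 with i+j+k=9.
For each i, j ranges over max(0,9-i-9)..min(8,9-i):
  i=0: j in [0,8] -> 9
  i=1: j in [0,8] -> 9
  i=2: j in [0,7] -> 8
  i=3: j in [0,6] -> 7
  i=4: j in [0,5] -> 6
  i=5: j in [0,4] -> 5
  i=6: j in [0,3] -> 4
H(9) = 9+9+8+7+6+5+4 = 48


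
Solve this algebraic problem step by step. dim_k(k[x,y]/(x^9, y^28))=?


Basis: x^i*y^j, i<9, j<28
9*28=252


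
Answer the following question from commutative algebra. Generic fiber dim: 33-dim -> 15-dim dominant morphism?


dim(fiber)=dim(X)-dim(Y)=33-15=18


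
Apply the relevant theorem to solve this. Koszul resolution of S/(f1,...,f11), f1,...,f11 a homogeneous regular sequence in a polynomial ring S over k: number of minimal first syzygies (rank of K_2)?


Regular sequence => Koszul complex is the minimal free resolution.
Syz_1 minimally generated by Koszul relations f_i*e_j - f_j*e_i (i<j): mu(Syz_1) = beta_2 = C(m,2) = m(m-1)/2
m=11
11*10/2 = 55


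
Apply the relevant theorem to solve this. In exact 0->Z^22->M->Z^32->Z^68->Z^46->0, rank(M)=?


Alt sum=0:
(-1)^0*22 + (-1)^1*? + (-1)^2*32 + (-1)^3*68 + (-1)^4*46=0
rank(M)=32


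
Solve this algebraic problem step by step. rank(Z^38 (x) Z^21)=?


rank(M(x)N) = rank(M)*rank(N)
38*21 = 798


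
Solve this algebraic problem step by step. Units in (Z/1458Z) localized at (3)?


Local ring = Z/729Z.
phi(729) = 3^5*(3-1) = 486


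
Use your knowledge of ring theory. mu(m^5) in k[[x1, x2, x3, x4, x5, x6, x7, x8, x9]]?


C(n+d-1,d)=C(13,5)=1287


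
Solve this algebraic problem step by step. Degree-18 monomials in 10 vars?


C(d+n-1,n-1)=C(27,9)=4686825


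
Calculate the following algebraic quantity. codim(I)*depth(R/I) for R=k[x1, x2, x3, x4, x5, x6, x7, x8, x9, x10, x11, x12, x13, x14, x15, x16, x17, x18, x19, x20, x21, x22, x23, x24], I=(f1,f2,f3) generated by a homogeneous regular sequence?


codim=3, depth=dim(R/I)=24-3=21
Product=3*21=63


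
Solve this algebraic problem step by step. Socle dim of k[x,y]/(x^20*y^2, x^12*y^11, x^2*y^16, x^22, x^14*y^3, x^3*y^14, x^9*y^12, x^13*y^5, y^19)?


Socle = ann(m) = span of standard monomials u with x*u, y*u in I (staircase corners).
Minimal generators: x^22, x^20*y^2, x^14*y^3, x^13*y^5, x^12*y^11, x^9*y^12, x^3*y^14, x^2*y^16, y^19
Corners: xy^18, x^2y^15, x^8y^13, x^11y^11, x^12y^10, x^13y^4, x^19y^2, x^21y
Socle dim=8


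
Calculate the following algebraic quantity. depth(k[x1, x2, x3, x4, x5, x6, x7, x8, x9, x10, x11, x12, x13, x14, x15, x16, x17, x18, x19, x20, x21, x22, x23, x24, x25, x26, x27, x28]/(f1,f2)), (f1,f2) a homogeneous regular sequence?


depth(R)=28
depth(R/I)=28-2=26


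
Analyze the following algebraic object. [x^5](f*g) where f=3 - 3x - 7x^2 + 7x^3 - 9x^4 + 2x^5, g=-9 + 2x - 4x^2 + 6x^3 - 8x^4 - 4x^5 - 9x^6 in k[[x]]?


[x^5] = sum a_i*b_j, i+j=5
  3*-4=-12
  -3*-8=24
  -7*6=-42
  7*-4=-28
  -9*2=-18
  2*-9=-18
Sum=-94


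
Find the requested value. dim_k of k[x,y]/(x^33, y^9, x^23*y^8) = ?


k[x,y]/I, I = (x^33, y^9, x^23*y^8)
Rect: 33x9=297. Corner: (33-23)x(9-8)=10.
dim = 297-10 = 287


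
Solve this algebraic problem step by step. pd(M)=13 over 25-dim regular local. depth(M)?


pd+depth=depth(R)=25
depth=25-13=12


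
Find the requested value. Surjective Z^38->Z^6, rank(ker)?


rank(ker) = 38-6 = 32


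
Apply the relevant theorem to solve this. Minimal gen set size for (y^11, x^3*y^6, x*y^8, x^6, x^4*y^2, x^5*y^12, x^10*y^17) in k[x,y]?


Remove redundant (divisible by others).
x^5*y^12 redundant.
x^10*y^17 redundant.
Min: x^6, x^4*y^2, x^3*y^6, x*y^8, y^11
Count=5


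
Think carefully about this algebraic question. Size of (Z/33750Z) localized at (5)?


5-primary part: 33750=5^4*54
Size=5^4=625


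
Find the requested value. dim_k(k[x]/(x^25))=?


Basis: 1,x,...,x^24
dim=25


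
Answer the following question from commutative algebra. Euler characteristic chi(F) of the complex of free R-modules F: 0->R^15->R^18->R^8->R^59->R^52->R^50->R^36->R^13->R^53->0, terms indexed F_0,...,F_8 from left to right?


chi = sum (-1)^i * rank:
(-1)^0*15=15
(-1)^1*18=-18
(-1)^2*8=8
(-1)^3*59=-59
(-1)^4*52=52
(-1)^5*50=-50
(-1)^6*36=36
(-1)^7*13=-13
(-1)^8*53=53
chi=24


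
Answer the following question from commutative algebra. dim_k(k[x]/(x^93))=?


Basis: 1,x,...,x^92
dim=93


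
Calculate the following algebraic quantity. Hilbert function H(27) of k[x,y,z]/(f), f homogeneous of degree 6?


C(29,2)-C(23,2)=406-253=153


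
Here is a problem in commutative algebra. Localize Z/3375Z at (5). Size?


5-primary part: 3375=5^3*27
Size=5^3=125


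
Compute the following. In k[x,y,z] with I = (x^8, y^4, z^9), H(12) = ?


Need i<8, j<4, k<9 with i+j+k=12.
For each i, j ranges over max(0,12-i-8)..min(3,12-i):
  i=0: j in [4,3] -> 0
  i=1: j in [3,3] -> 1
  i=2: j in [2,3] -> 2
  i=3: j in [1,3] -> 3
  i=4: j in [0,3] -> 4
  i=5: j in [0,3] -> 4
  i=6: j in [0,3] -> 4
  i=7: j in [0,3] -> 4
H(12) = 0+1+2+3+4+4+4+4 = 22


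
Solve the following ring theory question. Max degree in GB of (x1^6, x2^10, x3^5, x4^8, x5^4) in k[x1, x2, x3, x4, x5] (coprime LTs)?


Pure powers, coprime LTs => already GB.
Degrees: 6, 10, 5, 8, 4
Max=10


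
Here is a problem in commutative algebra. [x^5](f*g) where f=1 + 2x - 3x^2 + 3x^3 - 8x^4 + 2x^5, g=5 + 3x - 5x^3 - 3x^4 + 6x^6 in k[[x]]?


[x^5] = sum a_i*b_j, i+j=5
  2*-3=-6
  -3*-5=15
  -8*3=-24
  2*5=10
Sum=-5


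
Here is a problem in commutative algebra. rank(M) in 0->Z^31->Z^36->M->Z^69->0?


Alt sum=0:
(-1)^0*31 + (-1)^1*36 + (-1)^2*? + (-1)^3*69=0
rank(M)=74


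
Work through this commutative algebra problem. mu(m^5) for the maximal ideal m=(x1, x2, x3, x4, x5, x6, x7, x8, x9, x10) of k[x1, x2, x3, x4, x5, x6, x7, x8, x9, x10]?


Graded Nakayama: mu(m^d) = dim_k (m^d/m^(d+1)) = #degree-5 monomials in 10 vars
C(n+d-1,d)=C(14,5)=2002


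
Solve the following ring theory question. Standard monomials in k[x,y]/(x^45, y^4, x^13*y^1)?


k[x,y]/I, I = (x^45, y^4, x^13*y^1)
Rect: 45x4=180. Corner: (45-13)x(4-1)=96.
dim = 180-96 = 84


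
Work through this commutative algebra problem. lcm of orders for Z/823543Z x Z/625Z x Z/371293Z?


Exponent = lcm of the cyclic orders; pairwise coprime => product.
7^7*5^4*13^5=823543*625*371293=191109844436875


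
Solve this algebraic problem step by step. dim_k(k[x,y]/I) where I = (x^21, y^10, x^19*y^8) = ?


k[x,y]/I, I = (x^21, y^10, x^19*y^8)
Rect: 21x10=210. Corner: (21-19)x(10-8)=4.
dim = 210-4 = 206


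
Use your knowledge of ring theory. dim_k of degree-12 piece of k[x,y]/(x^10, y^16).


k[x,y], I = (x^10, y^16), d = 12
Need i < 10 and d-i < 16.
Range: 0 <= i <= 9.
H(12) = 10


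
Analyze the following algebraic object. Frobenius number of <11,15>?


gcd(11,15)=1 => F=ab-a-b=11*15-11-15=165-26=139


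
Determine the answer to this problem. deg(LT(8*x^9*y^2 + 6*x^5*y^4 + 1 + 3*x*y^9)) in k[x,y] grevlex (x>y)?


LT: 8*x^9*y^2
deg_x=9, deg_y=2
Total=9+2=11


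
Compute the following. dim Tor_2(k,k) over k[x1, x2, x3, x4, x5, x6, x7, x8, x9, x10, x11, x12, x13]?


Koszul: C(n,i)=C(13,2)=78


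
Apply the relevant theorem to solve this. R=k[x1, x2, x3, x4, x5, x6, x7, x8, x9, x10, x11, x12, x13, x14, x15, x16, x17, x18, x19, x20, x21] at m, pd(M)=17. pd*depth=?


pd+depth=21
depth=21-17=4
pd*depth=17*4=68


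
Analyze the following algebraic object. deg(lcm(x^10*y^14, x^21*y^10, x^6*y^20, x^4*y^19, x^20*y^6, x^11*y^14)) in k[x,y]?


lcm = componentwise max:
x: max(10,21,6,4,20,11)=21
y: max(14,10,20,19,6,14)=20
Total=21+20=41


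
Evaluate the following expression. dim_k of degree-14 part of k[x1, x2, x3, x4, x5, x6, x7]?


C(d+n-1,n-1)=C(20,6)=38760


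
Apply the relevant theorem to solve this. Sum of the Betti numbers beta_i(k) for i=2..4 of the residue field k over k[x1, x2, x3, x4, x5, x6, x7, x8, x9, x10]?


Koszul resolution: beta_i(k)=C(n,i), n=10
C(10,2)=45, C(10,3)=120, C(10,4)=210
Sum=375


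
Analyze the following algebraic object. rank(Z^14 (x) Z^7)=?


rank(M(x)N) = rank(M)*rank(N)
14*7 = 98


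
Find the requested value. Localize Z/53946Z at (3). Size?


3-primary part: 53946=3^6*74
Size=3^6=729


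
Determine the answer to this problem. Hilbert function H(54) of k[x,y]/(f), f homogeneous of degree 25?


H(t)=d for t>=d-1.
d=25, t=54
H(54)=25


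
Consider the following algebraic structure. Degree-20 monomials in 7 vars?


C(d+n-1,n-1)=C(26,6)=230230


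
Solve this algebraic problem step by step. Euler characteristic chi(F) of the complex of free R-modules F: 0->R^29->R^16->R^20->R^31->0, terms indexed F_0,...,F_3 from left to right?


chi = sum (-1)^i * rank:
(-1)^0*29=29
(-1)^1*16=-16
(-1)^2*20=20
(-1)^3*31=-31
chi=2


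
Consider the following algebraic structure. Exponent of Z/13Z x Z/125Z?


Exponent = lcm of the cyclic orders; pairwise coprime => product.
13^1*5^3=13*125=1625


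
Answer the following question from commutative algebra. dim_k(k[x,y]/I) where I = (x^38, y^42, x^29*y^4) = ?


k[x,y]/I, I = (x^38, y^42, x^29*y^4)
Rect: 38x42=1596. Corner: (38-29)x(42-4)=342.
dim = 1596-342 = 1254


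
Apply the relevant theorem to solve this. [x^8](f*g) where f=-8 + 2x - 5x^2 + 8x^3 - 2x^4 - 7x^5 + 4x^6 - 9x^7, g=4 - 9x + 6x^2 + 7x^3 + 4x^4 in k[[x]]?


[x^8] = sum a_i*b_j, i+j=8
  -2*4=-8
  -7*7=-49
  4*6=24
  -9*-9=81
Sum=48


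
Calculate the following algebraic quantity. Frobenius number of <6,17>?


gcd(6,17)=1 => F=ab-a-b=6*17-6-17=102-23=79


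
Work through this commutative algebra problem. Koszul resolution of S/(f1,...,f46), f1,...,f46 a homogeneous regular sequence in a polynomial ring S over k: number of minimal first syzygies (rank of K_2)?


Regular sequence => Koszul complex is the minimal free resolution.
Syz_1 minimally generated by Koszul relations f_i*e_j - f_j*e_i (i<j): mu(Syz_1) = beta_2 = C(m,2) = m(m-1)/2
m=46
46*45/2 = 1035


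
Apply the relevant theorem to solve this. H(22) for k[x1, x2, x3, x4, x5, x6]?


C(d+n-1,n-1)=C(27,5)=80730


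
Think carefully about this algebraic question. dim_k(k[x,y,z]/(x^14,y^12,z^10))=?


Basis: x^iy^jz^k, i<14,j<12,k<10
14*12*10=1680


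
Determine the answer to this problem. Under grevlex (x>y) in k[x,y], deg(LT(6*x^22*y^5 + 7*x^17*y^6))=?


LT: 6*x^22*y^5
deg_x=22, deg_y=5
Total=22+5=27


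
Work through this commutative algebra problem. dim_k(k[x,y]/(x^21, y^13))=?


Basis: x^i*y^j, i<21, j<13
21*13=273


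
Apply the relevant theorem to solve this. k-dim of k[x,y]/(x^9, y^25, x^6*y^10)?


k[x,y]/I, I = (x^9, y^25, x^6*y^10)
Rect: 9x25=225. Corner: (9-6)x(25-10)=45.
dim = 225-45 = 180


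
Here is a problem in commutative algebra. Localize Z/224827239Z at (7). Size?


7-primary part: 224827239=7^8*39
Size=7^8=5764801


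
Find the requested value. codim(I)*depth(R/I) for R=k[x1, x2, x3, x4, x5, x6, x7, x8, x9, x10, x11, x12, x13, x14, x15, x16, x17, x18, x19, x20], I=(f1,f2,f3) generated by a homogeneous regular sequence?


codim=3, depth=dim(R/I)=20-3=17
Product=3*17=51


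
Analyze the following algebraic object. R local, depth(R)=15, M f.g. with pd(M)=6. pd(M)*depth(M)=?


pd+depth=15
depth=15-6=9
pd*depth=6*9=54


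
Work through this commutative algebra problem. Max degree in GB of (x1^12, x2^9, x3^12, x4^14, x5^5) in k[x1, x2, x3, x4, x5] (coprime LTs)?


Pure powers, coprime LTs => already GB.
Degrees: 12, 9, 12, 14, 5
Max=14


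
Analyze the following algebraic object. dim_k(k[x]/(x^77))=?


Basis: 1,x,...,x^76
dim=77


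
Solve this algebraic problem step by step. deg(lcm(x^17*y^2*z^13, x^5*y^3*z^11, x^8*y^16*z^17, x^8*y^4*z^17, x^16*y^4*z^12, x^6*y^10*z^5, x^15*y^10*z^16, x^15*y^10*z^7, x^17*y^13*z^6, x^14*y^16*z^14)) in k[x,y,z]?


lcm = componentwise max:
x: max(17,5,8,8,16,6,15,15,17,14)=17
y: max(2,3,16,4,4,10,10,10,13,16)=16
z: max(13,11,17,17,12,5,16,7,6,14)=17
Total=17+16+17=50


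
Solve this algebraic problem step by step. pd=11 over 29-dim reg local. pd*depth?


pd+depth=29
depth=29-11=18
pd*depth=11*18=198


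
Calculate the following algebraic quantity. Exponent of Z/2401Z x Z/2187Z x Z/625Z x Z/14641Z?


Exponent = lcm of the cyclic orders; pairwise coprime => product.
7^4*3^7*5^4*11^4=2401*2187*625*14641=48049812916875


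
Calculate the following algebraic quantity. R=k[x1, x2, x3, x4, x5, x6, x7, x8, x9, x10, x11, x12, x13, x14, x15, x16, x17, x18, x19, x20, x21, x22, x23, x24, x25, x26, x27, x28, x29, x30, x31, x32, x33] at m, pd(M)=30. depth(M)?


pd+depth=depth(R)=33
depth=33-30=3


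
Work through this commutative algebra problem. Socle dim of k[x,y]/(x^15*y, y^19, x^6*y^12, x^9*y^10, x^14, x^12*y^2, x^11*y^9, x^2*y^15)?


Socle = ann(m) = span of standard monomials u with x*u, y*u in I (staircase corners).
Redundant generators: x^15*y
Minimal generators: x^14, x^12*y^2, x^11*y^9, x^9*y^10, x^6*y^12, x^2*y^15, y^19
Corners: xy^18, x^5y^14, x^8y^11, x^10y^9, x^11y^8, x^13y
Socle dim=6


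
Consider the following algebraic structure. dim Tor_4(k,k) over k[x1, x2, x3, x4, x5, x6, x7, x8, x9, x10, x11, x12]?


Koszul: C(n,i)=C(12,4)=495


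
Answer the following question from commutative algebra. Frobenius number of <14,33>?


gcd(14,33)=1 => F=ab-a-b=14*33-14-33=462-47=415


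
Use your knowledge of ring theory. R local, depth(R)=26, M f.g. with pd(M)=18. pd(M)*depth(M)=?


pd+depth=26
depth=26-18=8
pd*depth=18*8=144


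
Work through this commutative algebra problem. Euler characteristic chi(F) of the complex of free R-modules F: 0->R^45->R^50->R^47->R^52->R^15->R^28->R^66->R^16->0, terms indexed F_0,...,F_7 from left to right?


chi = sum (-1)^i * rank:
(-1)^0*45=45
(-1)^1*50=-50
(-1)^2*47=47
(-1)^3*52=-52
(-1)^4*15=15
(-1)^5*28=-28
(-1)^6*66=66
(-1)^7*16=-16
chi=27


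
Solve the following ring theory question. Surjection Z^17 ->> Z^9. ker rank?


rank(ker) = 17-9 = 8


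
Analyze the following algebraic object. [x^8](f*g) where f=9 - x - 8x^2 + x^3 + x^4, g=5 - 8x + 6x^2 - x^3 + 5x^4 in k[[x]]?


[x^8] = sum a_i*b_j, i+j=8
  1*5=5
Sum=5


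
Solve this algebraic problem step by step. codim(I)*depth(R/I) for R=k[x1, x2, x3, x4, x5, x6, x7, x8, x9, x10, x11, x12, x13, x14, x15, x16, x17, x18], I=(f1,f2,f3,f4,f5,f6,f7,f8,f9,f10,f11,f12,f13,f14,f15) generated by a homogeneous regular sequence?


codim=15, depth=dim(R/I)=18-15=3
Product=15*3=45


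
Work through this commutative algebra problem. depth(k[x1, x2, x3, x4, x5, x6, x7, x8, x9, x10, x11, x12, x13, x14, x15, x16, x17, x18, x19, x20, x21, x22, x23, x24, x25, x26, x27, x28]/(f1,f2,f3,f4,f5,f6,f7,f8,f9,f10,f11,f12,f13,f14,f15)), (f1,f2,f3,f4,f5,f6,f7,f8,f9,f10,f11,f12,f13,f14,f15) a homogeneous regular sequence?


depth(R)=28
depth(R/I)=28-15=13


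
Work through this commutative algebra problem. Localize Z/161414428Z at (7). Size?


7-primary part: 161414428=7^9*4
Size=7^9=40353607


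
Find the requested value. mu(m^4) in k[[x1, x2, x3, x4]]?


C(n+d-1,d)=C(7,4)=35


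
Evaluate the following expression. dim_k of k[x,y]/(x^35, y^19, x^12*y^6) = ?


k[x,y]/I, I = (x^35, y^19, x^12*y^6)
Rect: 35x19=665. Corner: (35-12)x(19-6)=299.
dim = 665-299 = 366


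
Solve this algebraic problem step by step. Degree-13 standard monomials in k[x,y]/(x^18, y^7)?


k[x,y], I = (x^18, y^7), d = 13
Need i < 18 and d-i < 7.
Range: 7 <= i <= 13.
H(13) = 7


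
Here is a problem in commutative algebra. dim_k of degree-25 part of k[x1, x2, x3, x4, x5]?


C(d+n-1,n-1)=C(29,4)=23751


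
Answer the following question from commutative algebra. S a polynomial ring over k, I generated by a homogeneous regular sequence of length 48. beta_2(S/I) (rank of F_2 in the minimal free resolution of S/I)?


Regular sequence => Koszul complex is the minimal free resolution.
Syz_1 minimally generated by Koszul relations f_i*e_j - f_j*e_i (i<j): mu(Syz_1) = beta_2 = C(m,2) = m(m-1)/2
m=48
48*47/2 = 1128


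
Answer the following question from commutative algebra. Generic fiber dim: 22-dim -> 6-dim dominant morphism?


dim(fiber)=dim(X)-dim(Y)=22-6=16


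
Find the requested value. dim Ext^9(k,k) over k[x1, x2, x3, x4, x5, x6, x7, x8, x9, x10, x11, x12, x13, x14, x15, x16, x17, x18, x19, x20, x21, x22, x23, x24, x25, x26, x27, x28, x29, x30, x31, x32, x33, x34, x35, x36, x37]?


C(n,i)=C(37,9)=124403620


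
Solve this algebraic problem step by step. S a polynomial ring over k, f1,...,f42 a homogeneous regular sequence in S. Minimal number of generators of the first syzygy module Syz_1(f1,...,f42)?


Regular sequence => Koszul complex is the minimal free resolution.
Syz_1 minimally generated by Koszul relations f_i*e_j - f_j*e_i (i<j): mu(Syz_1) = beta_2 = C(m,2) = m(m-1)/2
m=42
42*41/2 = 861


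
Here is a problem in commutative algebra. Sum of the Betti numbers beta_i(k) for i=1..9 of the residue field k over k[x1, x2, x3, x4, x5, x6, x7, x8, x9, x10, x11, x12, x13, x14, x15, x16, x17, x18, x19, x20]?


Koszul resolution: beta_i(k)=C(n,i), n=20
C(20,1)=20, C(20,2)=190, C(20,3)=1140, C(20,4)=4845, C(20,5)=15504, C(20,6)=38760, C(20,7)=77520, C(20,8)=125970, C(20,9)=167960
Sum=431909


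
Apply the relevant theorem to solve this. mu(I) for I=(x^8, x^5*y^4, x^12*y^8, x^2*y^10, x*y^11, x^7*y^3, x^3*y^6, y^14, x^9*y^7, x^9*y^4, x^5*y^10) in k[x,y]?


Remove redundant (divisible by others).
x^5*y^10 redundant.
x^9*y^4 redundant.
x^12*y^8 redundant.
x^9*y^7 redundant.
Min: x^8, x^7*y^3, x^5*y^4, x^3*y^6, x^2*y^10, x*y^11, y^14
Count=7


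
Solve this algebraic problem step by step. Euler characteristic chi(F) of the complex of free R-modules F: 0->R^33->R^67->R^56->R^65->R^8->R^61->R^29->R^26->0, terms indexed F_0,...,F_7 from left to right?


chi = sum (-1)^i * rank:
(-1)^0*33=33
(-1)^1*67=-67
(-1)^2*56=56
(-1)^3*65=-65
(-1)^4*8=8
(-1)^5*61=-61
(-1)^6*29=29
(-1)^7*26=-26
chi=-93


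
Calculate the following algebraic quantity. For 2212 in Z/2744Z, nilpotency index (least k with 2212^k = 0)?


2212^k mod 2744:
k=1: 2212
k=2: 392
k=3: 0
First zero at k = 3


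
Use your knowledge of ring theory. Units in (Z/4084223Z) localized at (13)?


Local ring = Z/371293Z.
phi(371293) = 13^4*(13-1) = 342732


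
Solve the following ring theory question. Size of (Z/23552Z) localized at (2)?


2-primary part: 23552=2^10*23
Size=2^10=1024


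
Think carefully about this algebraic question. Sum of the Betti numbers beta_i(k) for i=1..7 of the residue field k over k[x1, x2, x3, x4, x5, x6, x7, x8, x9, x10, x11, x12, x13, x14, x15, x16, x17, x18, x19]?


Koszul resolution: beta_i(k)=C(n,i), n=19
C(19,1)=19, C(19,2)=171, C(19,3)=969, C(19,4)=3876, C(19,5)=11628, C(19,6)=27132, C(19,7)=50388
Sum=94183


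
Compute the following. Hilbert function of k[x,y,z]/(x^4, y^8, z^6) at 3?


Need i<4, j<8, k<6 with i+j+k=3.
For each i, j ranges over max(0,3-i-5)..min(7,3-i):
  i=0: j in [0,3] -> 4
  i=1: j in [0,2] -> 3
  i=2: j in [0,1] -> 2
  i=3: j in [0,0] -> 1
H(3) = 4+3+2+1 = 10


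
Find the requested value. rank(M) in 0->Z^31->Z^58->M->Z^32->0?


Alt sum=0:
(-1)^0*31 + (-1)^1*58 + (-1)^2*? + (-1)^3*32=0
rank(M)=59


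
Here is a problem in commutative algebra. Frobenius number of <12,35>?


gcd(12,35)=1 => F=ab-a-b=12*35-12-35=420-47=373


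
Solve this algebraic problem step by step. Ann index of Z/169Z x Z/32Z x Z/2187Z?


Exponent = lcm of the cyclic orders; pairwise coprime => product.
13^2*2^5*3^7=169*32*2187=11827296


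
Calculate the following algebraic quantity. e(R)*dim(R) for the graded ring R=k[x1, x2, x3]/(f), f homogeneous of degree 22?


e(R)=deg(f)=22, dim(R)=3-1=2
e*dim=22*2=44


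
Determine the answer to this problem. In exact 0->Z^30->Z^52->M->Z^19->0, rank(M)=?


Alt sum=0:
(-1)^0*30 + (-1)^1*52 + (-1)^2*? + (-1)^3*19=0
rank(M)=41


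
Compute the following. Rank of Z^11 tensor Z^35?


rank(M(x)N) = rank(M)*rank(N)
11*35 = 385


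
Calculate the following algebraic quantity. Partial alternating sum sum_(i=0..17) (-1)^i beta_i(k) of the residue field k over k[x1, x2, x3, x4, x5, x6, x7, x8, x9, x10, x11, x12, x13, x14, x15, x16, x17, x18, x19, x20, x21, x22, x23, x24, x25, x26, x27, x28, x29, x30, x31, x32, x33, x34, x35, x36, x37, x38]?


Koszul resolution: beta_i(k)=C(n,i), n=38
sum_(i=0..p) (-1)^i C(n,i) = (-1)^p C(n-1,p)
(-1)^17*C(37,17) = (-1)^17*15905368710 = -15905368710


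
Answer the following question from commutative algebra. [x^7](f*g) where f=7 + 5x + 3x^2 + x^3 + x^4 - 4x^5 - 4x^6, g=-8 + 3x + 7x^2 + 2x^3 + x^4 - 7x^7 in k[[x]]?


[x^7] = sum a_i*b_j, i+j=7
  7*-7=-49
  1*1=1
  1*2=2
  -4*7=-28
  -4*3=-12
Sum=-86


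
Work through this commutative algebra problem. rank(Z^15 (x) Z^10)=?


rank(M(x)N) = rank(M)*rank(N)
15*10 = 150


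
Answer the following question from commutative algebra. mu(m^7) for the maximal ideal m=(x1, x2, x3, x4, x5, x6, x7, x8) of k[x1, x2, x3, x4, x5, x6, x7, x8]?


Graded Nakayama: mu(m^d) = dim_k (m^d/m^(d+1)) = #degree-7 monomials in 8 vars
C(n+d-1,d)=C(14,7)=3432


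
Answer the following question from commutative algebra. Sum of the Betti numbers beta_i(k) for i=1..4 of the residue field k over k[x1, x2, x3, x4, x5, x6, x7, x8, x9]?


Koszul resolution: beta_i(k)=C(n,i), n=9
C(9,1)=9, C(9,2)=36, C(9,3)=84, C(9,4)=126
Sum=255


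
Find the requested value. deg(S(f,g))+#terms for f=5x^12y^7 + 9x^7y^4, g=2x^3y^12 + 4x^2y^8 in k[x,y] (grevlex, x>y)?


LT(f)=5x^12y^7, LT(g)=2x^3y^12
lcm(LM)=x^12y^12
S(f,g) (scaled by 10 to clear denominators) = 2y^5*f - 5x^9*g = -20x^11y^8 + 18x^7y^9
2 terms, deg 19.
19+2=21


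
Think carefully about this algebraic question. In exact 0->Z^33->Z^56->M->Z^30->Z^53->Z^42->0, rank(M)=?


Alt sum=0:
(-1)^0*33 + (-1)^1*56 + (-1)^2*? + (-1)^3*30 + (-1)^4*53 + (-1)^5*42=0
rank(M)=42


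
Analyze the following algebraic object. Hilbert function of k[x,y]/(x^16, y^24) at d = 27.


k[x,y], I = (x^16, y^24), d = 27
Need i < 16 and d-i < 24.
Range: 4 <= i <= 15.
H(27) = 12


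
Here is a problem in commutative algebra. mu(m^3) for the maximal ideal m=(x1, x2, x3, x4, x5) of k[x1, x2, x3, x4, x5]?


Graded Nakayama: mu(m^d) = dim_k (m^d/m^(d+1)) = #degree-3 monomials in 5 vars
C(n+d-1,d)=C(7,3)=35


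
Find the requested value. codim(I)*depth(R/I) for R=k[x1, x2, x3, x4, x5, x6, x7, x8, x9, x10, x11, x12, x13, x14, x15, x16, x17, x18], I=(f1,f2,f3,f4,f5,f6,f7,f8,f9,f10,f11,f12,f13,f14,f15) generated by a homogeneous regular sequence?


codim=15, depth=dim(R/I)=18-15=3
Product=15*3=45


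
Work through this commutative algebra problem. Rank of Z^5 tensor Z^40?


rank(M(x)N) = rank(M)*rank(N)
5*40 = 200


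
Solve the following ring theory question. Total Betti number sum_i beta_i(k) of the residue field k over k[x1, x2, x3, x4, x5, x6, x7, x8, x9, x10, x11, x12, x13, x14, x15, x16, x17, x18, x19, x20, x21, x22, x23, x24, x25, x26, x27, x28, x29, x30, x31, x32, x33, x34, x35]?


Koszul resolution: beta_i(k)=C(n,i), n=35
sum_i C(35,i) = 2^35 = 34359738368


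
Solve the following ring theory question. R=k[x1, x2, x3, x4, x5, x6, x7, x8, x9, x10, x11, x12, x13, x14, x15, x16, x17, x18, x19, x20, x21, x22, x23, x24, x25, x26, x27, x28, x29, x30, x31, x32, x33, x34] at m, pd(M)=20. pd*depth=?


pd+depth=34
depth=34-20=14
pd*depth=20*14=280


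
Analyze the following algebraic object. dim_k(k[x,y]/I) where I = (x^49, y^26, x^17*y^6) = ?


k[x,y]/I, I = (x^49, y^26, x^17*y^6)
Rect: 49x26=1274. Corner: (49-17)x(26-6)=640.
dim = 1274-640 = 634


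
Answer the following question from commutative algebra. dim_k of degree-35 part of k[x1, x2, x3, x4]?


C(d+n-1,n-1)=C(38,3)=8436


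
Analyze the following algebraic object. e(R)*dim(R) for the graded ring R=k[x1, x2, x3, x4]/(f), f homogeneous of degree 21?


e(R)=deg(f)=21, dim(R)=4-1=3
e*dim=21*3=63


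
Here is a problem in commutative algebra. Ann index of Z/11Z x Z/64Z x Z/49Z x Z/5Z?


Exponent = lcm of the cyclic orders; pairwise coprime => product.
11^1*2^6*7^2*5^1=11*64*49*5=172480


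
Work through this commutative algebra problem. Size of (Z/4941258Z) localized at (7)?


7-primary part: 4941258=7^7*6
Size=7^7=823543


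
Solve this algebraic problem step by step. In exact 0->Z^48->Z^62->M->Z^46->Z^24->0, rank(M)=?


Alt sum=0:
(-1)^0*48 + (-1)^1*62 + (-1)^2*? + (-1)^3*46 + (-1)^4*24=0
rank(M)=36


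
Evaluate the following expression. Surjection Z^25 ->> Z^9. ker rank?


rank(ker) = 25-9 = 16


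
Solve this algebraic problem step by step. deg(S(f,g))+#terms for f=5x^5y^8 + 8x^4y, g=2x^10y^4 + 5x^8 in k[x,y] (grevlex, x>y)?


LT(f)=5x^5y^8, LT(g)=2x^10y^4
lcm(LM)=x^10y^8
S(f,g) (scaled by 10 to clear denominators) = 2x^5*f - 5y^4*g = -25x^8y^4 + 16x^9y
2 terms, deg 12.
12+2=14


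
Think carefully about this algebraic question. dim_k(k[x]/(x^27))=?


Basis: 1,x,...,x^26
dim=27


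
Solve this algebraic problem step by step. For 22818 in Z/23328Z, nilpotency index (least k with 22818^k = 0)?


22818^k mod 23328:
k=1: 22818
k=2: 3492
k=3: 15336
k=4: 16848
k=5: 15552
k=6: 0
First zero at k = 6


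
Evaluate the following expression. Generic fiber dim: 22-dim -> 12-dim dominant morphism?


dim(fiber)=dim(X)-dim(Y)=22-12=10


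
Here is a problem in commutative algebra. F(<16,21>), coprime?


gcd(16,21)=1 => F=ab-a-b=16*21-16-21=336-37=299


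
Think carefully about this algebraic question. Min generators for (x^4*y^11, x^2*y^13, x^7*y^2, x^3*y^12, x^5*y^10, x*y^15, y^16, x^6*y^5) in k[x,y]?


Remove redundant (divisible by others).
Min: x^7*y^2, x^6*y^5, x^5*y^10, x^4*y^11, x^3*y^12, x^2*y^13, x*y^15, y^16
Count=8


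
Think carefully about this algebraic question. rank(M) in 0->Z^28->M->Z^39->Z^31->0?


Alt sum=0:
(-1)^0*28 + (-1)^1*? + (-1)^2*39 + (-1)^3*31=0
rank(M)=36


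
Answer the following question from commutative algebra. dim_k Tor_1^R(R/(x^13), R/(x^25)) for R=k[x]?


Tor_1(R/I,R/J)=(I cap J)/IJ=(x^25)/(x^38)
dim=38-25=min(13,25)=13


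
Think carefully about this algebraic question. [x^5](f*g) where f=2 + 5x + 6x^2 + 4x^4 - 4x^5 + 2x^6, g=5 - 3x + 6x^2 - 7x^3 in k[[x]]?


[x^5] = sum a_i*b_j, i+j=5
  6*-7=-42
  4*-3=-12
  -4*5=-20
Sum=-74


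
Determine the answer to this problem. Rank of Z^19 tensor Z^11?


rank(M(x)N) = rank(M)*rank(N)
19*11 = 209


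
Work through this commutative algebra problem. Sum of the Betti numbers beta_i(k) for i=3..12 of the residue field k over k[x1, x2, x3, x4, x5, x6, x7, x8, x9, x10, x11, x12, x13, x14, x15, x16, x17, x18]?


Koszul resolution: beta_i(k)=C(n,i), n=18
C(18,3)=816, C(18,4)=3060, C(18,5)=8568, C(18,6)=18564, C(18,7)=31824, C(18,8)=43758, C(18,9)=48620, C(18,10)=43758, C(18,11)=31824, C(18,12)=18564
Sum=249356


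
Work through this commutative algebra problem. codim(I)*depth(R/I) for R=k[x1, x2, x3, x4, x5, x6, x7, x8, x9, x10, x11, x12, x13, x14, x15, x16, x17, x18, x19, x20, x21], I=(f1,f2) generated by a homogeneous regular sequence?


codim=2, depth=dim(R/I)=21-2=19
Product=2*19=38


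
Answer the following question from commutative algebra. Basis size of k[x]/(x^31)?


Basis: 1,x,...,x^30
dim=31


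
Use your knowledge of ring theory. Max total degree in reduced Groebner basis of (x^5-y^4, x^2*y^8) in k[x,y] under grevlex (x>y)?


LT(f1)=x^5, LT(f2)=x^2y^8, lcm=x^5y^8
S(f1,f2) = y^8*f1 - x^3*f2 = -y^12
Reduced GB = {f1, f2, y^12}; degrees 5, 10, 12
Max = 12


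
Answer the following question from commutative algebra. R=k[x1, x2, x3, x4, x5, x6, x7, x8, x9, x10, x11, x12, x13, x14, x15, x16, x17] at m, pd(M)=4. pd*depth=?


pd+depth=17
depth=17-4=13
pd*depth=4*13=52
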